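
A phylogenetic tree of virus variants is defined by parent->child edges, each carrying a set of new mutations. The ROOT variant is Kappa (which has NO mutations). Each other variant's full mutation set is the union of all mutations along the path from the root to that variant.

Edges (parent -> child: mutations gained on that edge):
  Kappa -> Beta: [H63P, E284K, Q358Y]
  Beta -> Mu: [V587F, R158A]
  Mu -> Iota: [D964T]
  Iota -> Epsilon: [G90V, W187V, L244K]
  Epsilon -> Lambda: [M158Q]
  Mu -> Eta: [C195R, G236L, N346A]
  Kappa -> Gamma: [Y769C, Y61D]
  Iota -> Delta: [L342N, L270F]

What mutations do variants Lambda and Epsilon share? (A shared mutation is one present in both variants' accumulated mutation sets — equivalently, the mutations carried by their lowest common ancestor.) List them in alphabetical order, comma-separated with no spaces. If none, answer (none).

Answer: D964T,E284K,G90V,H63P,L244K,Q358Y,R158A,V587F,W187V

Derivation:
Accumulating mutations along path to Lambda:
  At Kappa: gained [] -> total []
  At Beta: gained ['H63P', 'E284K', 'Q358Y'] -> total ['E284K', 'H63P', 'Q358Y']
  At Mu: gained ['V587F', 'R158A'] -> total ['E284K', 'H63P', 'Q358Y', 'R158A', 'V587F']
  At Iota: gained ['D964T'] -> total ['D964T', 'E284K', 'H63P', 'Q358Y', 'R158A', 'V587F']
  At Epsilon: gained ['G90V', 'W187V', 'L244K'] -> total ['D964T', 'E284K', 'G90V', 'H63P', 'L244K', 'Q358Y', 'R158A', 'V587F', 'W187V']
  At Lambda: gained ['M158Q'] -> total ['D964T', 'E284K', 'G90V', 'H63P', 'L244K', 'M158Q', 'Q358Y', 'R158A', 'V587F', 'W187V']
Mutations(Lambda) = ['D964T', 'E284K', 'G90V', 'H63P', 'L244K', 'M158Q', 'Q358Y', 'R158A', 'V587F', 'W187V']
Accumulating mutations along path to Epsilon:
  At Kappa: gained [] -> total []
  At Beta: gained ['H63P', 'E284K', 'Q358Y'] -> total ['E284K', 'H63P', 'Q358Y']
  At Mu: gained ['V587F', 'R158A'] -> total ['E284K', 'H63P', 'Q358Y', 'R158A', 'V587F']
  At Iota: gained ['D964T'] -> total ['D964T', 'E284K', 'H63P', 'Q358Y', 'R158A', 'V587F']
  At Epsilon: gained ['G90V', 'W187V', 'L244K'] -> total ['D964T', 'E284K', 'G90V', 'H63P', 'L244K', 'Q358Y', 'R158A', 'V587F', 'W187V']
Mutations(Epsilon) = ['D964T', 'E284K', 'G90V', 'H63P', 'L244K', 'Q358Y', 'R158A', 'V587F', 'W187V']
Intersection: ['D964T', 'E284K', 'G90V', 'H63P', 'L244K', 'M158Q', 'Q358Y', 'R158A', 'V587F', 'W187V'] ∩ ['D964T', 'E284K', 'G90V', 'H63P', 'L244K', 'Q358Y', 'R158A', 'V587F', 'W187V'] = ['D964T', 'E284K', 'G90V', 'H63P', 'L244K', 'Q358Y', 'R158A', 'V587F', 'W187V']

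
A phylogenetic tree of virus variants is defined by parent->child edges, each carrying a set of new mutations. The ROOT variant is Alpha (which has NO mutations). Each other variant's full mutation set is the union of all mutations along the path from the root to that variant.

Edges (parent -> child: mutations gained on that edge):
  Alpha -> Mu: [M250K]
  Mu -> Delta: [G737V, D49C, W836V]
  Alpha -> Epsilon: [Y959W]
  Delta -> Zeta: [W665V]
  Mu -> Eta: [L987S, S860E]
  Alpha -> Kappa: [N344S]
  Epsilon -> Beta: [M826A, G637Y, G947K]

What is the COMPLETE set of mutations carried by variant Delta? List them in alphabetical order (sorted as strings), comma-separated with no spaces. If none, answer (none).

At Alpha: gained [] -> total []
At Mu: gained ['M250K'] -> total ['M250K']
At Delta: gained ['G737V', 'D49C', 'W836V'] -> total ['D49C', 'G737V', 'M250K', 'W836V']

Answer: D49C,G737V,M250K,W836V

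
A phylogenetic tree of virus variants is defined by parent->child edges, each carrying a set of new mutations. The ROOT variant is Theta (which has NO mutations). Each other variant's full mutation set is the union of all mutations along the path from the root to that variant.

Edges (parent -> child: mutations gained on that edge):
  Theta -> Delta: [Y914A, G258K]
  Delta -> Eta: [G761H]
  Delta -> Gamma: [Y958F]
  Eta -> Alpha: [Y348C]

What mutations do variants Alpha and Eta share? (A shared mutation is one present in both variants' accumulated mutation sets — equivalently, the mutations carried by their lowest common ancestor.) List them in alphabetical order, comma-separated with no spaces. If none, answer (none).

Answer: G258K,G761H,Y914A

Derivation:
Accumulating mutations along path to Alpha:
  At Theta: gained [] -> total []
  At Delta: gained ['Y914A', 'G258K'] -> total ['G258K', 'Y914A']
  At Eta: gained ['G761H'] -> total ['G258K', 'G761H', 'Y914A']
  At Alpha: gained ['Y348C'] -> total ['G258K', 'G761H', 'Y348C', 'Y914A']
Mutations(Alpha) = ['G258K', 'G761H', 'Y348C', 'Y914A']
Accumulating mutations along path to Eta:
  At Theta: gained [] -> total []
  At Delta: gained ['Y914A', 'G258K'] -> total ['G258K', 'Y914A']
  At Eta: gained ['G761H'] -> total ['G258K', 'G761H', 'Y914A']
Mutations(Eta) = ['G258K', 'G761H', 'Y914A']
Intersection: ['G258K', 'G761H', 'Y348C', 'Y914A'] ∩ ['G258K', 'G761H', 'Y914A'] = ['G258K', 'G761H', 'Y914A']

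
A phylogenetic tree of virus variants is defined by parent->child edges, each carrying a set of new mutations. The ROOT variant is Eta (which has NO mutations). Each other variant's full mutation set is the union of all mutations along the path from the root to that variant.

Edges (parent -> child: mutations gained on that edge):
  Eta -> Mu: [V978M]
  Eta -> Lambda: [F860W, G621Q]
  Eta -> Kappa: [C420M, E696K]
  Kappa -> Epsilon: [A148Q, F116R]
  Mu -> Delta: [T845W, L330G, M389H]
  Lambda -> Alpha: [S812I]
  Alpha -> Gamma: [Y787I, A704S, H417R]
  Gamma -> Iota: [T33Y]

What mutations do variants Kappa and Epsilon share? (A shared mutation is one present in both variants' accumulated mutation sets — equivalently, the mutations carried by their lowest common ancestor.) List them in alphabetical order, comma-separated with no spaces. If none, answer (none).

Answer: C420M,E696K

Derivation:
Accumulating mutations along path to Kappa:
  At Eta: gained [] -> total []
  At Kappa: gained ['C420M', 'E696K'] -> total ['C420M', 'E696K']
Mutations(Kappa) = ['C420M', 'E696K']
Accumulating mutations along path to Epsilon:
  At Eta: gained [] -> total []
  At Kappa: gained ['C420M', 'E696K'] -> total ['C420M', 'E696K']
  At Epsilon: gained ['A148Q', 'F116R'] -> total ['A148Q', 'C420M', 'E696K', 'F116R']
Mutations(Epsilon) = ['A148Q', 'C420M', 'E696K', 'F116R']
Intersection: ['C420M', 'E696K'] ∩ ['A148Q', 'C420M', 'E696K', 'F116R'] = ['C420M', 'E696K']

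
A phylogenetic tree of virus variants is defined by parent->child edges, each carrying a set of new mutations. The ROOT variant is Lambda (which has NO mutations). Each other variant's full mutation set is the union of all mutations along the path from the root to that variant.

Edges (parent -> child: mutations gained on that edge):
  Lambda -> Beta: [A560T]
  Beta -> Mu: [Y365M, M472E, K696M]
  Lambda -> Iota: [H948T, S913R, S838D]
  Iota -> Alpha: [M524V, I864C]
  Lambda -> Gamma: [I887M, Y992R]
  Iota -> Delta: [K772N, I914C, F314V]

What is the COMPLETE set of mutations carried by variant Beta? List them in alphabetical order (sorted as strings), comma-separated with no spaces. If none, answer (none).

Answer: A560T

Derivation:
At Lambda: gained [] -> total []
At Beta: gained ['A560T'] -> total ['A560T']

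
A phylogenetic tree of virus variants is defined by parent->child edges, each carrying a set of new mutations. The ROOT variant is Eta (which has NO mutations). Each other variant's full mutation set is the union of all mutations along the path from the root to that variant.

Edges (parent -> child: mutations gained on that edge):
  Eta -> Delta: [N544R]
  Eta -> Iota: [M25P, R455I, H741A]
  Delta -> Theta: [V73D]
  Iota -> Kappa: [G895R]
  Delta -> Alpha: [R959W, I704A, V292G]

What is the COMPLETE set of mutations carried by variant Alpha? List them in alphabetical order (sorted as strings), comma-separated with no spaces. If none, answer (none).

At Eta: gained [] -> total []
At Delta: gained ['N544R'] -> total ['N544R']
At Alpha: gained ['R959W', 'I704A', 'V292G'] -> total ['I704A', 'N544R', 'R959W', 'V292G']

Answer: I704A,N544R,R959W,V292G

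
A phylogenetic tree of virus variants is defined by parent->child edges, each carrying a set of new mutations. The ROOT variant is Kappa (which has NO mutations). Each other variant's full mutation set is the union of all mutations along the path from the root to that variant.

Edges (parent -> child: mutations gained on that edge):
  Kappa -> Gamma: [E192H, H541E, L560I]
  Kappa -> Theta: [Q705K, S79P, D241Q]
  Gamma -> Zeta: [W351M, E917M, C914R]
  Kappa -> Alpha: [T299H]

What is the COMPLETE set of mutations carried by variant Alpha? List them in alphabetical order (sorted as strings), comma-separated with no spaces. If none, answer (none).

At Kappa: gained [] -> total []
At Alpha: gained ['T299H'] -> total ['T299H']

Answer: T299H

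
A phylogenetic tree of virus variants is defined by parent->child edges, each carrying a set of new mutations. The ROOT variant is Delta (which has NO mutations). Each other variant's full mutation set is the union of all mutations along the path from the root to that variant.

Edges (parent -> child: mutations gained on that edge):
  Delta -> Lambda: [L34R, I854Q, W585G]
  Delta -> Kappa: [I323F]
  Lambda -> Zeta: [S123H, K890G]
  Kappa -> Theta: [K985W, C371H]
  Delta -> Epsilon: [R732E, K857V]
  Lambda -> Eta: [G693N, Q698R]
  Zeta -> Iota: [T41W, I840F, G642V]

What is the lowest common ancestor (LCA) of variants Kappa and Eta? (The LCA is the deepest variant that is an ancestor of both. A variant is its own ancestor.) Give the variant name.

Path from root to Kappa: Delta -> Kappa
  ancestors of Kappa: {Delta, Kappa}
Path from root to Eta: Delta -> Lambda -> Eta
  ancestors of Eta: {Delta, Lambda, Eta}
Common ancestors: {Delta}
Walk up from Eta: Eta (not in ancestors of Kappa), Lambda (not in ancestors of Kappa), Delta (in ancestors of Kappa)
Deepest common ancestor (LCA) = Delta

Answer: Delta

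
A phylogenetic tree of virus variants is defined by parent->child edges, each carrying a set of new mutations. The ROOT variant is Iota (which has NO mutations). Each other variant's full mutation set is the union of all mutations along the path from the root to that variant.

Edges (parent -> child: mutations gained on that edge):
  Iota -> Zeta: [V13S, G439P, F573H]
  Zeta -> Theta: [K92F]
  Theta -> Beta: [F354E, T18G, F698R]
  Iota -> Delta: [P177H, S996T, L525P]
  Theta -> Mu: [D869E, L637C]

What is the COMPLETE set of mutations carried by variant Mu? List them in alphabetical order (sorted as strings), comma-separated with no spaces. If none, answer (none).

At Iota: gained [] -> total []
At Zeta: gained ['V13S', 'G439P', 'F573H'] -> total ['F573H', 'G439P', 'V13S']
At Theta: gained ['K92F'] -> total ['F573H', 'G439P', 'K92F', 'V13S']
At Mu: gained ['D869E', 'L637C'] -> total ['D869E', 'F573H', 'G439P', 'K92F', 'L637C', 'V13S']

Answer: D869E,F573H,G439P,K92F,L637C,V13S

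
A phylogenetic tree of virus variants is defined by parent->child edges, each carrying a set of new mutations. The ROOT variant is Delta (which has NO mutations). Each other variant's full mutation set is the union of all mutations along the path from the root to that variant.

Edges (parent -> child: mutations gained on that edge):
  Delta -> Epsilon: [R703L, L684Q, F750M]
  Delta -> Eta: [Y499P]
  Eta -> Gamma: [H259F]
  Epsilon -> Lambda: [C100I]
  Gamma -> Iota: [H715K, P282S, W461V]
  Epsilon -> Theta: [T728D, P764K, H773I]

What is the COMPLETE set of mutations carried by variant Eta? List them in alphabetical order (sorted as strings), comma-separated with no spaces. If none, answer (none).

At Delta: gained [] -> total []
At Eta: gained ['Y499P'] -> total ['Y499P']

Answer: Y499P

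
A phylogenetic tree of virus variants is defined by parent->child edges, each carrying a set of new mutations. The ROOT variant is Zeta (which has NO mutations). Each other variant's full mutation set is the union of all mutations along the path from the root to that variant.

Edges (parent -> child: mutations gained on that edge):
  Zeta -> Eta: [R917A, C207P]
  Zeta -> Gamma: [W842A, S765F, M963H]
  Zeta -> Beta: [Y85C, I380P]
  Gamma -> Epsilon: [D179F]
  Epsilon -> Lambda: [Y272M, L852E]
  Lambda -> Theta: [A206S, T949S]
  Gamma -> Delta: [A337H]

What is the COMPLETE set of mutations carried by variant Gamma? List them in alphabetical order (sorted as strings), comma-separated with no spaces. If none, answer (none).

Answer: M963H,S765F,W842A

Derivation:
At Zeta: gained [] -> total []
At Gamma: gained ['W842A', 'S765F', 'M963H'] -> total ['M963H', 'S765F', 'W842A']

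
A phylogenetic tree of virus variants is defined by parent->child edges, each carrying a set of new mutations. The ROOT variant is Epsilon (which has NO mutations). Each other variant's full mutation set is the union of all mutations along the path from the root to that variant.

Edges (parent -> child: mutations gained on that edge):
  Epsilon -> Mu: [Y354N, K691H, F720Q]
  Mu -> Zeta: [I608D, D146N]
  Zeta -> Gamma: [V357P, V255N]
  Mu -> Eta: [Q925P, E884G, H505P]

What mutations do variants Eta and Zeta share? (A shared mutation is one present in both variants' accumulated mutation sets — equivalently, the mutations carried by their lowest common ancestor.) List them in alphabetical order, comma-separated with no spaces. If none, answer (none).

Accumulating mutations along path to Eta:
  At Epsilon: gained [] -> total []
  At Mu: gained ['Y354N', 'K691H', 'F720Q'] -> total ['F720Q', 'K691H', 'Y354N']
  At Eta: gained ['Q925P', 'E884G', 'H505P'] -> total ['E884G', 'F720Q', 'H505P', 'K691H', 'Q925P', 'Y354N']
Mutations(Eta) = ['E884G', 'F720Q', 'H505P', 'K691H', 'Q925P', 'Y354N']
Accumulating mutations along path to Zeta:
  At Epsilon: gained [] -> total []
  At Mu: gained ['Y354N', 'K691H', 'F720Q'] -> total ['F720Q', 'K691H', 'Y354N']
  At Zeta: gained ['I608D', 'D146N'] -> total ['D146N', 'F720Q', 'I608D', 'K691H', 'Y354N']
Mutations(Zeta) = ['D146N', 'F720Q', 'I608D', 'K691H', 'Y354N']
Intersection: ['E884G', 'F720Q', 'H505P', 'K691H', 'Q925P', 'Y354N'] ∩ ['D146N', 'F720Q', 'I608D', 'K691H', 'Y354N'] = ['F720Q', 'K691H', 'Y354N']

Answer: F720Q,K691H,Y354N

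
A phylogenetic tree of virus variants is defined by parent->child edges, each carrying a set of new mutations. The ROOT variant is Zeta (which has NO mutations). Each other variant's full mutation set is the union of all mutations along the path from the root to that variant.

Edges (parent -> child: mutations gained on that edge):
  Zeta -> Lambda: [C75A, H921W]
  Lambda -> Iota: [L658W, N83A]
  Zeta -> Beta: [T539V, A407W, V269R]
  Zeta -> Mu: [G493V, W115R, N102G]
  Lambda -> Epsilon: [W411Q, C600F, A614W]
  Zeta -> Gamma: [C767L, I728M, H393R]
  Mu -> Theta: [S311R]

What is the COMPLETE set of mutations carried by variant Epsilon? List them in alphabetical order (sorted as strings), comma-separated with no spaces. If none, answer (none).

At Zeta: gained [] -> total []
At Lambda: gained ['C75A', 'H921W'] -> total ['C75A', 'H921W']
At Epsilon: gained ['W411Q', 'C600F', 'A614W'] -> total ['A614W', 'C600F', 'C75A', 'H921W', 'W411Q']

Answer: A614W,C600F,C75A,H921W,W411Q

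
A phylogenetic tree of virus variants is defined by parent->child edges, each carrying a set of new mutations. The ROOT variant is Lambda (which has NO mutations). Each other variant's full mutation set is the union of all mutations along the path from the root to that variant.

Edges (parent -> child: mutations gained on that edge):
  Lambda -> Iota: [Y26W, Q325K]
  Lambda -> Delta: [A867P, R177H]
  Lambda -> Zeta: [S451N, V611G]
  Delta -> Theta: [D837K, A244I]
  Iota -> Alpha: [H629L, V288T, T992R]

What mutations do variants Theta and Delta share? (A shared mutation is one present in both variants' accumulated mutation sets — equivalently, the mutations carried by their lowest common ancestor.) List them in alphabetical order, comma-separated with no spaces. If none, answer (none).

Answer: A867P,R177H

Derivation:
Accumulating mutations along path to Theta:
  At Lambda: gained [] -> total []
  At Delta: gained ['A867P', 'R177H'] -> total ['A867P', 'R177H']
  At Theta: gained ['D837K', 'A244I'] -> total ['A244I', 'A867P', 'D837K', 'R177H']
Mutations(Theta) = ['A244I', 'A867P', 'D837K', 'R177H']
Accumulating mutations along path to Delta:
  At Lambda: gained [] -> total []
  At Delta: gained ['A867P', 'R177H'] -> total ['A867P', 'R177H']
Mutations(Delta) = ['A867P', 'R177H']
Intersection: ['A244I', 'A867P', 'D837K', 'R177H'] ∩ ['A867P', 'R177H'] = ['A867P', 'R177H']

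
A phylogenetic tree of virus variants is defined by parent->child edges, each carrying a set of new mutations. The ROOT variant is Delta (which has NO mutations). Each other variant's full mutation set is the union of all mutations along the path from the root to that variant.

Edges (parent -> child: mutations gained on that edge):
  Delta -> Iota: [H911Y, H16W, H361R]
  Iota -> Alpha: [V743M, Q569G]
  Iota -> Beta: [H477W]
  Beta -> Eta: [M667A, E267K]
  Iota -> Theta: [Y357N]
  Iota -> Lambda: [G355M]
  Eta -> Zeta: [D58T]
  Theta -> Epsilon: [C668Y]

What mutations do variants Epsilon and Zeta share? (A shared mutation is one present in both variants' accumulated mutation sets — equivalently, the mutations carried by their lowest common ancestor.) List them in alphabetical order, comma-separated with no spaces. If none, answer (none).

Accumulating mutations along path to Epsilon:
  At Delta: gained [] -> total []
  At Iota: gained ['H911Y', 'H16W', 'H361R'] -> total ['H16W', 'H361R', 'H911Y']
  At Theta: gained ['Y357N'] -> total ['H16W', 'H361R', 'H911Y', 'Y357N']
  At Epsilon: gained ['C668Y'] -> total ['C668Y', 'H16W', 'H361R', 'H911Y', 'Y357N']
Mutations(Epsilon) = ['C668Y', 'H16W', 'H361R', 'H911Y', 'Y357N']
Accumulating mutations along path to Zeta:
  At Delta: gained [] -> total []
  At Iota: gained ['H911Y', 'H16W', 'H361R'] -> total ['H16W', 'H361R', 'H911Y']
  At Beta: gained ['H477W'] -> total ['H16W', 'H361R', 'H477W', 'H911Y']
  At Eta: gained ['M667A', 'E267K'] -> total ['E267K', 'H16W', 'H361R', 'H477W', 'H911Y', 'M667A']
  At Zeta: gained ['D58T'] -> total ['D58T', 'E267K', 'H16W', 'H361R', 'H477W', 'H911Y', 'M667A']
Mutations(Zeta) = ['D58T', 'E267K', 'H16W', 'H361R', 'H477W', 'H911Y', 'M667A']
Intersection: ['C668Y', 'H16W', 'H361R', 'H911Y', 'Y357N'] ∩ ['D58T', 'E267K', 'H16W', 'H361R', 'H477W', 'H911Y', 'M667A'] = ['H16W', 'H361R', 'H911Y']

Answer: H16W,H361R,H911Y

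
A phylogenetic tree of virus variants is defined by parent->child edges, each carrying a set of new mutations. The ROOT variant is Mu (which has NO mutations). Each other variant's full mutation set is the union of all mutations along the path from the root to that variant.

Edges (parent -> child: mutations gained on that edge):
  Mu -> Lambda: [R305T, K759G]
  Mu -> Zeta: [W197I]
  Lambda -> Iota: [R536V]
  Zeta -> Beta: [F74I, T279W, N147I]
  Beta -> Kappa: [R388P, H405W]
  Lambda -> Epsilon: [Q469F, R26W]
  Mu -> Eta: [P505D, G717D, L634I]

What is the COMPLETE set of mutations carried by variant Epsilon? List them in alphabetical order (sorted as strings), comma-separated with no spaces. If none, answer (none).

Answer: K759G,Q469F,R26W,R305T

Derivation:
At Mu: gained [] -> total []
At Lambda: gained ['R305T', 'K759G'] -> total ['K759G', 'R305T']
At Epsilon: gained ['Q469F', 'R26W'] -> total ['K759G', 'Q469F', 'R26W', 'R305T']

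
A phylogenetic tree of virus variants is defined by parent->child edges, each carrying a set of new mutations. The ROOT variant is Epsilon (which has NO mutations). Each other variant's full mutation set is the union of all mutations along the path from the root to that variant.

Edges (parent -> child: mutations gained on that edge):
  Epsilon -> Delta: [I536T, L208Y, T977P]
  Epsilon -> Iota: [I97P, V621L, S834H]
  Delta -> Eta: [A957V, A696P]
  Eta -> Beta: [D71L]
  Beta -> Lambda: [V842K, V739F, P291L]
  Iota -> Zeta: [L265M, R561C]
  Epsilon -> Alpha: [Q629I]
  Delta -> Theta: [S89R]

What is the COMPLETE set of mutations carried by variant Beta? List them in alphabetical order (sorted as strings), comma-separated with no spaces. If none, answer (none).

At Epsilon: gained [] -> total []
At Delta: gained ['I536T', 'L208Y', 'T977P'] -> total ['I536T', 'L208Y', 'T977P']
At Eta: gained ['A957V', 'A696P'] -> total ['A696P', 'A957V', 'I536T', 'L208Y', 'T977P']
At Beta: gained ['D71L'] -> total ['A696P', 'A957V', 'D71L', 'I536T', 'L208Y', 'T977P']

Answer: A696P,A957V,D71L,I536T,L208Y,T977P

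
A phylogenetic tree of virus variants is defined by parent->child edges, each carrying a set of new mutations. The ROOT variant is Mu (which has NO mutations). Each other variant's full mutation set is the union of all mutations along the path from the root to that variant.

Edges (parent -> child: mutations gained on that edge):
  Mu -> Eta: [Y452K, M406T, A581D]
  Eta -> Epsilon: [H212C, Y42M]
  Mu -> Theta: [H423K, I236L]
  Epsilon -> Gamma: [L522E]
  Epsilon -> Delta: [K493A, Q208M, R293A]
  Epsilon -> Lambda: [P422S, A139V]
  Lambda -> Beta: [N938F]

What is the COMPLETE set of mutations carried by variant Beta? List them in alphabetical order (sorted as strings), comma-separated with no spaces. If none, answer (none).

At Mu: gained [] -> total []
At Eta: gained ['Y452K', 'M406T', 'A581D'] -> total ['A581D', 'M406T', 'Y452K']
At Epsilon: gained ['H212C', 'Y42M'] -> total ['A581D', 'H212C', 'M406T', 'Y42M', 'Y452K']
At Lambda: gained ['P422S', 'A139V'] -> total ['A139V', 'A581D', 'H212C', 'M406T', 'P422S', 'Y42M', 'Y452K']
At Beta: gained ['N938F'] -> total ['A139V', 'A581D', 'H212C', 'M406T', 'N938F', 'P422S', 'Y42M', 'Y452K']

Answer: A139V,A581D,H212C,M406T,N938F,P422S,Y42M,Y452K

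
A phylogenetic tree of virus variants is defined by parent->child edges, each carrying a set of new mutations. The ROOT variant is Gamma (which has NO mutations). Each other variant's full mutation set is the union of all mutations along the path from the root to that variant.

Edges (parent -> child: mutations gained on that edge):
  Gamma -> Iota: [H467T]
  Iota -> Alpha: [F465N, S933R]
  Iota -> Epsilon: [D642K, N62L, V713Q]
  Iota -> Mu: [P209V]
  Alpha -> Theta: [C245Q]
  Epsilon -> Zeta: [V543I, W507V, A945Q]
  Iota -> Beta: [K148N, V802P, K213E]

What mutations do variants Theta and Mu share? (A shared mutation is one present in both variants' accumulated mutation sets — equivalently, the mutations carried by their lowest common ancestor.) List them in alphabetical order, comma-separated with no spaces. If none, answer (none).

Accumulating mutations along path to Theta:
  At Gamma: gained [] -> total []
  At Iota: gained ['H467T'] -> total ['H467T']
  At Alpha: gained ['F465N', 'S933R'] -> total ['F465N', 'H467T', 'S933R']
  At Theta: gained ['C245Q'] -> total ['C245Q', 'F465N', 'H467T', 'S933R']
Mutations(Theta) = ['C245Q', 'F465N', 'H467T', 'S933R']
Accumulating mutations along path to Mu:
  At Gamma: gained [] -> total []
  At Iota: gained ['H467T'] -> total ['H467T']
  At Mu: gained ['P209V'] -> total ['H467T', 'P209V']
Mutations(Mu) = ['H467T', 'P209V']
Intersection: ['C245Q', 'F465N', 'H467T', 'S933R'] ∩ ['H467T', 'P209V'] = ['H467T']

Answer: H467T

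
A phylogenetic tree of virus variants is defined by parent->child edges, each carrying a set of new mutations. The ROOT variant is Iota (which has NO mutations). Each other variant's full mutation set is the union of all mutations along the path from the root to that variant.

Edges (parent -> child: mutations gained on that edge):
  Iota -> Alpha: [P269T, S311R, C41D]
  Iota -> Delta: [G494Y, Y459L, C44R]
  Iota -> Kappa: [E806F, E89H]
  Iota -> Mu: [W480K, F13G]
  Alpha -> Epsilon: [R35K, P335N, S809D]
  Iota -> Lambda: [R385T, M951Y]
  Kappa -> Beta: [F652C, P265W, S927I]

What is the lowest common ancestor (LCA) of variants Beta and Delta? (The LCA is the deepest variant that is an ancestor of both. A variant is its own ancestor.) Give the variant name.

Answer: Iota

Derivation:
Path from root to Beta: Iota -> Kappa -> Beta
  ancestors of Beta: {Iota, Kappa, Beta}
Path from root to Delta: Iota -> Delta
  ancestors of Delta: {Iota, Delta}
Common ancestors: {Iota}
Walk up from Delta: Delta (not in ancestors of Beta), Iota (in ancestors of Beta)
Deepest common ancestor (LCA) = Iota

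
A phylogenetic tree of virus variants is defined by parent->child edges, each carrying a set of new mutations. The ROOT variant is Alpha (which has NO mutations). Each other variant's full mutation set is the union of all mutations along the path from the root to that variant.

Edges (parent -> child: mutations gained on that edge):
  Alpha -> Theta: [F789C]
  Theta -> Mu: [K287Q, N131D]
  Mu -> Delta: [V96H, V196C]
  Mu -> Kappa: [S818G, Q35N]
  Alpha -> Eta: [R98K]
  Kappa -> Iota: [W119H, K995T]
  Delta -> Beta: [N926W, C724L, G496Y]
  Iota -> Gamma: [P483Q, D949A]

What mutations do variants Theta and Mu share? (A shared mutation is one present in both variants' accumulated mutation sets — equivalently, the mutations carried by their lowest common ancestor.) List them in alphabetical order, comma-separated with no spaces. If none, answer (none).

Answer: F789C

Derivation:
Accumulating mutations along path to Theta:
  At Alpha: gained [] -> total []
  At Theta: gained ['F789C'] -> total ['F789C']
Mutations(Theta) = ['F789C']
Accumulating mutations along path to Mu:
  At Alpha: gained [] -> total []
  At Theta: gained ['F789C'] -> total ['F789C']
  At Mu: gained ['K287Q', 'N131D'] -> total ['F789C', 'K287Q', 'N131D']
Mutations(Mu) = ['F789C', 'K287Q', 'N131D']
Intersection: ['F789C'] ∩ ['F789C', 'K287Q', 'N131D'] = ['F789C']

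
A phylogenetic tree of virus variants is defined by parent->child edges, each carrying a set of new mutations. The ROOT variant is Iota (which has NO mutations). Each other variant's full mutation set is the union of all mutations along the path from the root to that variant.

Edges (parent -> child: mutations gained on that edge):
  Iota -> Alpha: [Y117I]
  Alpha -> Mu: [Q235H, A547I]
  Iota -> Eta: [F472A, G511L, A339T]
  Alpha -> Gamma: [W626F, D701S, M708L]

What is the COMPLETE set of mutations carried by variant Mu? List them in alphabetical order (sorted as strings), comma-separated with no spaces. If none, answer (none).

At Iota: gained [] -> total []
At Alpha: gained ['Y117I'] -> total ['Y117I']
At Mu: gained ['Q235H', 'A547I'] -> total ['A547I', 'Q235H', 'Y117I']

Answer: A547I,Q235H,Y117I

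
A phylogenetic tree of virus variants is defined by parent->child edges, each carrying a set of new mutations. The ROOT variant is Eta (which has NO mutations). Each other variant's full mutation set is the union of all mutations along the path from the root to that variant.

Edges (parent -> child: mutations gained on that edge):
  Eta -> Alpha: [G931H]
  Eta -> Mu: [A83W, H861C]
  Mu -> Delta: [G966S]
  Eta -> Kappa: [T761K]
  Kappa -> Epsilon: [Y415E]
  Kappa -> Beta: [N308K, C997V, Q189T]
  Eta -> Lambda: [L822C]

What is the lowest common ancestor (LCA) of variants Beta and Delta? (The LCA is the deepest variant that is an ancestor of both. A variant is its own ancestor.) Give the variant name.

Path from root to Beta: Eta -> Kappa -> Beta
  ancestors of Beta: {Eta, Kappa, Beta}
Path from root to Delta: Eta -> Mu -> Delta
  ancestors of Delta: {Eta, Mu, Delta}
Common ancestors: {Eta}
Walk up from Delta: Delta (not in ancestors of Beta), Mu (not in ancestors of Beta), Eta (in ancestors of Beta)
Deepest common ancestor (LCA) = Eta

Answer: Eta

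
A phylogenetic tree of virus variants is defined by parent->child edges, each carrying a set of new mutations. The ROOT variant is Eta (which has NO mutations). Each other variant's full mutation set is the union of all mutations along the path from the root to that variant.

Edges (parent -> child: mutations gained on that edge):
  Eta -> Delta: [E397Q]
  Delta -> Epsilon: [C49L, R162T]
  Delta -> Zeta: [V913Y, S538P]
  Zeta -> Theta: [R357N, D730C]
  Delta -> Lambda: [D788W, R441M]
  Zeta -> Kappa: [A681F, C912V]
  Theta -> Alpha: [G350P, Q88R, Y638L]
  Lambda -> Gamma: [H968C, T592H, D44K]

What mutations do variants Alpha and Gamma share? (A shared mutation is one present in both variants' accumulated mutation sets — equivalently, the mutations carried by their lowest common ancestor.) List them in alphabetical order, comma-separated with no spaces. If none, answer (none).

Answer: E397Q

Derivation:
Accumulating mutations along path to Alpha:
  At Eta: gained [] -> total []
  At Delta: gained ['E397Q'] -> total ['E397Q']
  At Zeta: gained ['V913Y', 'S538P'] -> total ['E397Q', 'S538P', 'V913Y']
  At Theta: gained ['R357N', 'D730C'] -> total ['D730C', 'E397Q', 'R357N', 'S538P', 'V913Y']
  At Alpha: gained ['G350P', 'Q88R', 'Y638L'] -> total ['D730C', 'E397Q', 'G350P', 'Q88R', 'R357N', 'S538P', 'V913Y', 'Y638L']
Mutations(Alpha) = ['D730C', 'E397Q', 'G350P', 'Q88R', 'R357N', 'S538P', 'V913Y', 'Y638L']
Accumulating mutations along path to Gamma:
  At Eta: gained [] -> total []
  At Delta: gained ['E397Q'] -> total ['E397Q']
  At Lambda: gained ['D788W', 'R441M'] -> total ['D788W', 'E397Q', 'R441M']
  At Gamma: gained ['H968C', 'T592H', 'D44K'] -> total ['D44K', 'D788W', 'E397Q', 'H968C', 'R441M', 'T592H']
Mutations(Gamma) = ['D44K', 'D788W', 'E397Q', 'H968C', 'R441M', 'T592H']
Intersection: ['D730C', 'E397Q', 'G350P', 'Q88R', 'R357N', 'S538P', 'V913Y', 'Y638L'] ∩ ['D44K', 'D788W', 'E397Q', 'H968C', 'R441M', 'T592H'] = ['E397Q']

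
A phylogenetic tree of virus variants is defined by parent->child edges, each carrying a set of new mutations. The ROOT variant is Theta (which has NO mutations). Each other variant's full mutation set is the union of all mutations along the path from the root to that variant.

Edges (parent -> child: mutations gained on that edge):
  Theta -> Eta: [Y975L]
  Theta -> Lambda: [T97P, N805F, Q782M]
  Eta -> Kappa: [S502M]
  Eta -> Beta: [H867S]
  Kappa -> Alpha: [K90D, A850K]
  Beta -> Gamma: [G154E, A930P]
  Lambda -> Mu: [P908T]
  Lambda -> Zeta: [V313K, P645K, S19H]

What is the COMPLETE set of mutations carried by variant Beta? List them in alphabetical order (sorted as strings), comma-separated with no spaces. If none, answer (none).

At Theta: gained [] -> total []
At Eta: gained ['Y975L'] -> total ['Y975L']
At Beta: gained ['H867S'] -> total ['H867S', 'Y975L']

Answer: H867S,Y975L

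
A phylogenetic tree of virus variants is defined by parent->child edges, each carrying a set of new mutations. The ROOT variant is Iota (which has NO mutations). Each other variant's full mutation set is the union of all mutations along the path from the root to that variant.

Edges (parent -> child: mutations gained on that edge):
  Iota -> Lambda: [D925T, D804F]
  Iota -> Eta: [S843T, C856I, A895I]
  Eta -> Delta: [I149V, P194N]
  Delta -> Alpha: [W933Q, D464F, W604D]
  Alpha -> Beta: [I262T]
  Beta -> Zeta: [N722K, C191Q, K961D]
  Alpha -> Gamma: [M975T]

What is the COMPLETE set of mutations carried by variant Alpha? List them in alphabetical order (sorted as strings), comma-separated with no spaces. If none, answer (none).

Answer: A895I,C856I,D464F,I149V,P194N,S843T,W604D,W933Q

Derivation:
At Iota: gained [] -> total []
At Eta: gained ['S843T', 'C856I', 'A895I'] -> total ['A895I', 'C856I', 'S843T']
At Delta: gained ['I149V', 'P194N'] -> total ['A895I', 'C856I', 'I149V', 'P194N', 'S843T']
At Alpha: gained ['W933Q', 'D464F', 'W604D'] -> total ['A895I', 'C856I', 'D464F', 'I149V', 'P194N', 'S843T', 'W604D', 'W933Q']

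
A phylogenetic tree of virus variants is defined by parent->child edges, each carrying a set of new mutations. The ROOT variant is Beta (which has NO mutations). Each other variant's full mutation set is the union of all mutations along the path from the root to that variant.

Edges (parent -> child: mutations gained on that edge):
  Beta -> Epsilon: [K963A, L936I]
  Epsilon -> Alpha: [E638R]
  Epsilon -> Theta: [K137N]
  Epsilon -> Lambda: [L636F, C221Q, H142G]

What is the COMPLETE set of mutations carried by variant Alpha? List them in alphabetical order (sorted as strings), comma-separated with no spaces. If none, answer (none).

At Beta: gained [] -> total []
At Epsilon: gained ['K963A', 'L936I'] -> total ['K963A', 'L936I']
At Alpha: gained ['E638R'] -> total ['E638R', 'K963A', 'L936I']

Answer: E638R,K963A,L936I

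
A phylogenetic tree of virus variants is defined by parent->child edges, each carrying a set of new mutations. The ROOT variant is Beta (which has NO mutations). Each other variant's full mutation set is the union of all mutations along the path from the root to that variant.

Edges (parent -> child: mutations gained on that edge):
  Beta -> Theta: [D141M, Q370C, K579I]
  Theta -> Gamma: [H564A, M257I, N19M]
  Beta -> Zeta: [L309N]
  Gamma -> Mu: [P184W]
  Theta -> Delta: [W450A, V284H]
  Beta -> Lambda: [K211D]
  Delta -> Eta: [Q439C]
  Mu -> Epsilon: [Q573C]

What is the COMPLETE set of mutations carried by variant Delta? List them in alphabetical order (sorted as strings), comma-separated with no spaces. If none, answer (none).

At Beta: gained [] -> total []
At Theta: gained ['D141M', 'Q370C', 'K579I'] -> total ['D141M', 'K579I', 'Q370C']
At Delta: gained ['W450A', 'V284H'] -> total ['D141M', 'K579I', 'Q370C', 'V284H', 'W450A']

Answer: D141M,K579I,Q370C,V284H,W450A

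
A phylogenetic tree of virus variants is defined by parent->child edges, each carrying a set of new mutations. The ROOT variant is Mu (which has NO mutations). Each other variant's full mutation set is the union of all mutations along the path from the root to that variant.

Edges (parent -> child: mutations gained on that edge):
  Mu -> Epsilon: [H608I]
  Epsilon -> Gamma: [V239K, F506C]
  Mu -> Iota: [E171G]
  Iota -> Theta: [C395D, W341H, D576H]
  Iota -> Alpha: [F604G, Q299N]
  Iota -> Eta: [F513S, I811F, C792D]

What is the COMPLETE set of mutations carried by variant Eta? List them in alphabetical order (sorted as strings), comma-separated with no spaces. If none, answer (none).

Answer: C792D,E171G,F513S,I811F

Derivation:
At Mu: gained [] -> total []
At Iota: gained ['E171G'] -> total ['E171G']
At Eta: gained ['F513S', 'I811F', 'C792D'] -> total ['C792D', 'E171G', 'F513S', 'I811F']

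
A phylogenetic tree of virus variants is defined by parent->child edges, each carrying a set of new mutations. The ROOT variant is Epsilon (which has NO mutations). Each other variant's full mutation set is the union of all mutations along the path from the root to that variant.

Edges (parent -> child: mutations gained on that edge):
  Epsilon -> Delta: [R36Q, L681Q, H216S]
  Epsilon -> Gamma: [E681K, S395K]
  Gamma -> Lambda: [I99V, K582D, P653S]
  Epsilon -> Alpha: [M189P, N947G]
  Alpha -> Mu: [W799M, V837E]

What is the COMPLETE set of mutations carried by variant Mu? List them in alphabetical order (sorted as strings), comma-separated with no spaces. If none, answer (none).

Answer: M189P,N947G,V837E,W799M

Derivation:
At Epsilon: gained [] -> total []
At Alpha: gained ['M189P', 'N947G'] -> total ['M189P', 'N947G']
At Mu: gained ['W799M', 'V837E'] -> total ['M189P', 'N947G', 'V837E', 'W799M']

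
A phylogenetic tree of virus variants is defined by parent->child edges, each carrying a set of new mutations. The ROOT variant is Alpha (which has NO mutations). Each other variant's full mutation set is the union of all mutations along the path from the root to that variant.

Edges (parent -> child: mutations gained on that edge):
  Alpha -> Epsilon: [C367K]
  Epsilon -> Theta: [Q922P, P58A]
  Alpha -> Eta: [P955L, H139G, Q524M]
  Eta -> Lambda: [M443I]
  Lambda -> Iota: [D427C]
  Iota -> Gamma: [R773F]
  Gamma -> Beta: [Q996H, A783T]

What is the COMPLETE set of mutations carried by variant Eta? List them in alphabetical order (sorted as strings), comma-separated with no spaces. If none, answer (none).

At Alpha: gained [] -> total []
At Eta: gained ['P955L', 'H139G', 'Q524M'] -> total ['H139G', 'P955L', 'Q524M']

Answer: H139G,P955L,Q524M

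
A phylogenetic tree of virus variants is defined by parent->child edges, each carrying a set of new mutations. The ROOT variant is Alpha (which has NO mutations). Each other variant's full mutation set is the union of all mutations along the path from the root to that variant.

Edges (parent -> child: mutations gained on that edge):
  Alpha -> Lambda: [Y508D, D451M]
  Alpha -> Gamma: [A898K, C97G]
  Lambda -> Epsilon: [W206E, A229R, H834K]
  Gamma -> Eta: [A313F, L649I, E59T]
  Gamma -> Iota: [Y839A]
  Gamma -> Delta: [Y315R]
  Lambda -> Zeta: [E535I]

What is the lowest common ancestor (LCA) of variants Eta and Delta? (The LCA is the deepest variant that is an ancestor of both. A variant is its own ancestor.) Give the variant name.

Answer: Gamma

Derivation:
Path from root to Eta: Alpha -> Gamma -> Eta
  ancestors of Eta: {Alpha, Gamma, Eta}
Path from root to Delta: Alpha -> Gamma -> Delta
  ancestors of Delta: {Alpha, Gamma, Delta}
Common ancestors: {Alpha, Gamma}
Walk up from Delta: Delta (not in ancestors of Eta), Gamma (in ancestors of Eta), Alpha (in ancestors of Eta)
Deepest common ancestor (LCA) = Gamma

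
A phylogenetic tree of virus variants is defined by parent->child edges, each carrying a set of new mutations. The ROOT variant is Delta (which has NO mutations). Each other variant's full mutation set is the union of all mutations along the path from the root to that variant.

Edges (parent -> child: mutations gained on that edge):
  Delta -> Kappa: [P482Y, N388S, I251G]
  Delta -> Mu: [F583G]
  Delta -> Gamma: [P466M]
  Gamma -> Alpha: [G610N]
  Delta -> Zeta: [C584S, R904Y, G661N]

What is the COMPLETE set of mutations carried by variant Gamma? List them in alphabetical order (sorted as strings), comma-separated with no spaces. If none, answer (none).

Answer: P466M

Derivation:
At Delta: gained [] -> total []
At Gamma: gained ['P466M'] -> total ['P466M']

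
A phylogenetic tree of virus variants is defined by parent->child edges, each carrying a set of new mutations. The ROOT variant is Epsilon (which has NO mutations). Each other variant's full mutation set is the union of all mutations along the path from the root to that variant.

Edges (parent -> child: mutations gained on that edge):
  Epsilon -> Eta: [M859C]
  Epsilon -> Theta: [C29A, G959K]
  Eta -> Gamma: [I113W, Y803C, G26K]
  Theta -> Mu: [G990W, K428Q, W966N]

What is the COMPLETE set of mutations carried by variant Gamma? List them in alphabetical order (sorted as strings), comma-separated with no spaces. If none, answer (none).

At Epsilon: gained [] -> total []
At Eta: gained ['M859C'] -> total ['M859C']
At Gamma: gained ['I113W', 'Y803C', 'G26K'] -> total ['G26K', 'I113W', 'M859C', 'Y803C']

Answer: G26K,I113W,M859C,Y803C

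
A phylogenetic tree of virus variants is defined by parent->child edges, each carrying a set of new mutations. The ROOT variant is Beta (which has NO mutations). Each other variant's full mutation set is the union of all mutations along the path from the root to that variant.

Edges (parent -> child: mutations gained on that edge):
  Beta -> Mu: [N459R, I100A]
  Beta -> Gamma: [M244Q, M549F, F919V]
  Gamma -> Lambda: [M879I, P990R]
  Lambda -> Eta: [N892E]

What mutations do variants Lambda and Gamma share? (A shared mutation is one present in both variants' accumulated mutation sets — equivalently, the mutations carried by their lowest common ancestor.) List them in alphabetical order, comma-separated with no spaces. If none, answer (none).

Accumulating mutations along path to Lambda:
  At Beta: gained [] -> total []
  At Gamma: gained ['M244Q', 'M549F', 'F919V'] -> total ['F919V', 'M244Q', 'M549F']
  At Lambda: gained ['M879I', 'P990R'] -> total ['F919V', 'M244Q', 'M549F', 'M879I', 'P990R']
Mutations(Lambda) = ['F919V', 'M244Q', 'M549F', 'M879I', 'P990R']
Accumulating mutations along path to Gamma:
  At Beta: gained [] -> total []
  At Gamma: gained ['M244Q', 'M549F', 'F919V'] -> total ['F919V', 'M244Q', 'M549F']
Mutations(Gamma) = ['F919V', 'M244Q', 'M549F']
Intersection: ['F919V', 'M244Q', 'M549F', 'M879I', 'P990R'] ∩ ['F919V', 'M244Q', 'M549F'] = ['F919V', 'M244Q', 'M549F']

Answer: F919V,M244Q,M549F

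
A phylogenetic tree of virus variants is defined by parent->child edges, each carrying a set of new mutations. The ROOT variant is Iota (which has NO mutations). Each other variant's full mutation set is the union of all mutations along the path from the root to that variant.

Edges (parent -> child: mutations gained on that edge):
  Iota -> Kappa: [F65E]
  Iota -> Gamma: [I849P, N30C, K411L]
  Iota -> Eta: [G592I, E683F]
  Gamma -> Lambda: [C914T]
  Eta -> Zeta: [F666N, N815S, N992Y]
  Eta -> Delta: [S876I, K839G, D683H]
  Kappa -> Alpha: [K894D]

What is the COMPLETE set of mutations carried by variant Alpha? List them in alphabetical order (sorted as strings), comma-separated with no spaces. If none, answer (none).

Answer: F65E,K894D

Derivation:
At Iota: gained [] -> total []
At Kappa: gained ['F65E'] -> total ['F65E']
At Alpha: gained ['K894D'] -> total ['F65E', 'K894D']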